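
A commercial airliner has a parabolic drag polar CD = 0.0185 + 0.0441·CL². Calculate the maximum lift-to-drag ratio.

For CD = CD0 + K·CL², (L/D)max occurs at CL* = √(CD0/K) and equals 1/(2√(K·CD0)).
(L/D)max = 1/(2√(0.0441 × 0.0185)) = 1/(2 × 0.02856) = 17.5

(L/D)max = 17.5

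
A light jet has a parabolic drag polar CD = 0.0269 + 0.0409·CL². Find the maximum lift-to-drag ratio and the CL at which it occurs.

(L/D)max = 15.1, at CL = 0.811

For CD = CD0 + K·CL², (L/D)max occurs at CL* = √(CD0/K) and equals 1/(2√(K·CD0)).
(L/D)max = 1/(2√(0.0409 × 0.0269)) = 1/(2 × 0.03317) = 15.1
CL* = √(0.0269/0.0409) = 0.811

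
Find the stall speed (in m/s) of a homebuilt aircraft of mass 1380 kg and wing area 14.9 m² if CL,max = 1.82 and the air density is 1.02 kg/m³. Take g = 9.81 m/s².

V_stall = 31.3 m/s

At stall, lift equals weight: L = W = m·g = 1380 × 9.81 = 13540 N.
From L = ½ρV²S·CL,max = W: V_stall = √(2W/(ρSCL,max)) = √(2·13540/(1.02·14.9·1.82))
V_stall = √978.9 = 31.3 m/s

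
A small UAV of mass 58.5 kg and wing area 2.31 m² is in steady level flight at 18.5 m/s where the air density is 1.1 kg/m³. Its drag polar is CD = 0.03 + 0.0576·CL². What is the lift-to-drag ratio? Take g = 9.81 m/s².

L/D = 10.1

Weight W = mg = 58.5 × 9.81 = 573.88 N; in level flight L = W.
Dynamic pressure q = 0.5 × 1.1 × 18.5² = 188.2 Pa.
CL = 2W/(ρv²S) = 2×573.88/(1.1×18.5²×2.31) = 1.32.
CD = 0.03 + 0.0576 × 1.32² = 0.1303.
L/D = CL/CD = 1.32 / 0.1303 = 10.1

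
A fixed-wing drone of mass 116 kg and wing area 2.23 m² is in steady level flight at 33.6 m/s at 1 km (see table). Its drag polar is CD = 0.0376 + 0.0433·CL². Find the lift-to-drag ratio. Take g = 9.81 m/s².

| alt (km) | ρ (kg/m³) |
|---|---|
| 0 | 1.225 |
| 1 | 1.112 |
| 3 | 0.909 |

At 1 km, from the table: ρ = 1.112 kg/m³.
Weight W = mg = 116 × 9.81 = 1138 N; in level flight L = W.
q = ½ρv² = ½ × 1.112 × 33.6² = 627.7 Pa.
Required CL = L/(qS) = 1138/(627.7·2.23) = 0.813.
CD = 0.0376 + 0.0433 × 0.813² = 0.06622.
L/D = CL/CD = 0.813 / 0.06622 = 12.3

L/D = 12.3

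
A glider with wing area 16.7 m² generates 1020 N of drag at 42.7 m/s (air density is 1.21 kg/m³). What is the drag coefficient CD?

From D = ½ρv²S·CD, rearranging gives CD = 2D/(ρv²S).
CD = 2 × 1020 / (1.21 × 42.7² × 16.7) = 0.0554

CD = 0.0554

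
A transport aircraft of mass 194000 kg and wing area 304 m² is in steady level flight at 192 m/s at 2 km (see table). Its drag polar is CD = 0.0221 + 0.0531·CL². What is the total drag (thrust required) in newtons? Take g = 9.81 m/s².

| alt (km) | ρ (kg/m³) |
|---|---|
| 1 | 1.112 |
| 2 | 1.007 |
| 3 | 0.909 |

D = 1.59×10^5 N

At 2 km, from the table: ρ = 1.007 kg/m³.
Level flight ⇒ L = W = m·g = 194000 × 9.81 = 1.9031×10^6 N.
Dynamic pressure q = 0.5 × 1.007 × 192² = 18560 Pa.
CL = W/(q·S) = 1.9031×10^6 / (18560 × 304) = 0.3373.
CD = 0.0221 + 0.0531 × 0.3373² = 0.02814.
D = q·S·CD = 18560 × 304 × 0.02814 = 1.588×10^5 N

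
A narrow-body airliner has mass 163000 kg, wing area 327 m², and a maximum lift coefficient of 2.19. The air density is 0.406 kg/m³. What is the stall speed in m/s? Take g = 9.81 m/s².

Stall occurs when L = W at CL,max. W = mg = 163000 × 9.81 = 1.599×10^6 N.
From L = ½ρV²S·CL,max = W: V_stall = √(2W/(ρSCL,max)) = √(2·1.599×10^6/(0.406·327·2.19))
V_stall = √11000 = 105 m/s

V_stall = 105 m/s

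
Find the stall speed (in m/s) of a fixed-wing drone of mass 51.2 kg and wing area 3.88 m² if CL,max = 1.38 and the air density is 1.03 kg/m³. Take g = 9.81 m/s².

At stall, lift equals weight: L = W = m·g = 51.2 × 9.81 = 502.3 N.
V_stall = √(2W/(ρ·S·CL,max)) = √(2 × 502.3 / (1.03 × 3.88 × 1.38))
V_stall = √182.1 = 13.5 m/s

V_stall = 13.5 m/s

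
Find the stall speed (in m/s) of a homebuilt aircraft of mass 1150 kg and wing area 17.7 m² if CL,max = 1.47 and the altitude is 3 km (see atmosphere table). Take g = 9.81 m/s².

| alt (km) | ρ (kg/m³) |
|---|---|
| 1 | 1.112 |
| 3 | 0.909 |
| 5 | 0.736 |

At 3 km, from the table: ρ = 0.909 kg/m³.
At stall, lift equals weight: L = W = m·g = 1150 × 9.81 = 11280 N.
V_stall = √(2W/(ρ·S·CL,max)) = √(2 × 11280 / (0.909 × 17.7 × 1.47))
V_stall = √954 = 30.9 m/s

V_stall = 30.9 m/s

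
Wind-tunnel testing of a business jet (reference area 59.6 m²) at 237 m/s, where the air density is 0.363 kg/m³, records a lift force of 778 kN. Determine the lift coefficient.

CL = 1.28

From L = ½ρv²S·CL, rearranging gives CL = 2L/(ρv²S).
CL = 2 × 7.78×10^5 / (0.363 × 237² × 59.6) = 1.28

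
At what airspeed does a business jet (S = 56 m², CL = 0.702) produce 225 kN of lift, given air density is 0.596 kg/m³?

L = ½ρv²S·CL ⇒ v = √(2L/(ρ·S·CL))
v = √(2 × 2.25×10^5 / (0.596 × 56 × 0.702)) = √19210 = 139 m/s

v = 139 m/s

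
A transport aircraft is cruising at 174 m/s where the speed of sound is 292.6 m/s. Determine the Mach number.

M = v/a = 174 / 292.6 = 0.595

M = 0.595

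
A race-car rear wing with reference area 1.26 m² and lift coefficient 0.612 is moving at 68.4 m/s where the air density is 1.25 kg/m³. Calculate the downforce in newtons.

Dynamic pressure q = ½ρv² = ½ × 1.25 × 68.4² = 2924 Pa.
L = q·S·CL = 2924 × 1.26 × 0.612 = 2250 N

L = 2250 N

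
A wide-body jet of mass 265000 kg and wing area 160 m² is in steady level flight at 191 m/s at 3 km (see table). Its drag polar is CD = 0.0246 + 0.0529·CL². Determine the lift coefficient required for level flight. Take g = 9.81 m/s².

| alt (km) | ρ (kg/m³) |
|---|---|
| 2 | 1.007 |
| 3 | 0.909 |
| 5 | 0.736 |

CL = 0.98

At 3 km, from the table: ρ = 0.909 kg/m³.
Weight W = mg = 265000 × 9.81 = 2.5996×10^6 N; in level flight L = W.
Dynamic pressure q = 0.5 × 0.909 × 191² = 16580 Pa.
Required CL = L/(qS) = 2.5996×10^6/(16580·160) = 0.9799.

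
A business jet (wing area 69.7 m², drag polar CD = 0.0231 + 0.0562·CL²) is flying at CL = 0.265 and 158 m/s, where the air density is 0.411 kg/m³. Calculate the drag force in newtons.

CD = 0.0231 + 0.0562 × 0.265² = 0.02705
D = ½ρv²S·CD = ½ × 0.411 × 158² × 69.7 × 0.02705 = 9670 N

D = 9670 N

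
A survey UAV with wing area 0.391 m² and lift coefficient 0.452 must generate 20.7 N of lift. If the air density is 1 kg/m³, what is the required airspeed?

L = ½ρv²S·CL ⇒ v = √(2L/(ρ·S·CL))
v = √(2 × 20.7 / (1 × 0.391 × 0.452)) = √234.3 = 15.3 m/s

v = 15.3 m/s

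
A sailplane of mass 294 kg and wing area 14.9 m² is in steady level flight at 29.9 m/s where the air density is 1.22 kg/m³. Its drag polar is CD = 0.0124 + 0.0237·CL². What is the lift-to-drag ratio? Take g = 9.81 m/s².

Weight W = mg = 294 × 9.81 = 2884.1 N; in level flight L = W.
Dynamic pressure q = 0.5 × 1.22 × 29.9² = 545.3 Pa.
CL = W/(q·S) = 2884.1 / (545.3 × 14.9) = 0.3549.
CD = 0.0124 + 0.0237 × 0.3549² = 0.01539.
L/D = CL/CD = 0.3549 / 0.01539 = 23.1

L/D = 23.1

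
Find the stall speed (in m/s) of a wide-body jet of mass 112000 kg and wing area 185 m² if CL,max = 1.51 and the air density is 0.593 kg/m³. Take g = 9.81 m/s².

At stall, lift equals weight: L = W = m·g = 112000 × 9.81 = 1.099×10^6 N.
From L = ½ρV²S·CL,max = W: V_stall = √(2W/(ρSCL,max)) = √(2·1.099×10^6/(0.593·185·1.51))
V_stall = √13270 = 115 m/s

V_stall = 115 m/s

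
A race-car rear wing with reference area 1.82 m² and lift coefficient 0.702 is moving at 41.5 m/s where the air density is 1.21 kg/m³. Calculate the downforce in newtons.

L = 1330 N

L = ½ρv²S·CL = ½ × 1.21 × 41.5² × 1.82 × 0.702 = 1330 N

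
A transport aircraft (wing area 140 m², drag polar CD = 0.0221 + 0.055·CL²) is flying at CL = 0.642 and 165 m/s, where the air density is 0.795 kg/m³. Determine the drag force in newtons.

CD = 0.0221 + 0.055 × 0.642² = 0.04477
D = ½ρv²S·CD = ½ × 0.795 × 165² × 140 × 0.04477 = 67800 N

D = 67800 N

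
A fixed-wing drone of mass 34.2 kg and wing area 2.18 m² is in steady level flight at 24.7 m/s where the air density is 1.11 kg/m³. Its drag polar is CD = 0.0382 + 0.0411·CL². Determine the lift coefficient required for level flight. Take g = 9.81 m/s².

CL = 0.455

Level flight ⇒ L = W = m·g = 34.2 × 9.81 = 335.5 N.
Dynamic pressure q = 0.5 × 1.11 × 24.7² = 338.6 Pa.
Required CL = L/(qS) = 335.5/(338.6·2.18) = 0.4545.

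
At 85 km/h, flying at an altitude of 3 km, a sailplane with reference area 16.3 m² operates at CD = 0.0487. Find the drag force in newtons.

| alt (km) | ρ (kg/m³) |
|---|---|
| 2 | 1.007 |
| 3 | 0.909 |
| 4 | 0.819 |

At 3 km, from the table: ρ = 0.909 kg/m³.
Convert speed: v = 85 km/h ÷ 3.6 = 23.61 m/s.
D = ½ρv²S·CD = ½ × 0.909 × 23.61² × 16.3 × 0.0487 = 201 N

D = 201 N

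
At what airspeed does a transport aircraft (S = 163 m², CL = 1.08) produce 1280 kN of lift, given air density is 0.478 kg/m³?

v = 174 m/s

L = ½ρv²S·CL ⇒ v = √(2L/(ρ·S·CL))
v = √(2 × 1.28×10^6 / (0.478 × 163 × 1.08)) = √30420 = 174 m/s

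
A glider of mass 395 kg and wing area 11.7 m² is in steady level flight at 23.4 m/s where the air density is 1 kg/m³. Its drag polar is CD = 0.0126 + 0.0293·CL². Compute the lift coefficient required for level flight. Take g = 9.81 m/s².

Level flight ⇒ L = W = m·g = 395 × 9.81 = 3875 N.
q = ½ρv² = ½ × 1 × 23.4² = 273.8 Pa.
CL = 2W/(ρv²S) = 2×3875/(1×23.4²×11.7) = 1.21.

CL = 1.21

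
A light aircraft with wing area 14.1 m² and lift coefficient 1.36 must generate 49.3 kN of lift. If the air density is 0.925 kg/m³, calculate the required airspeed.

v = 74.6 m/s

L = ½ρv²S·CL ⇒ v = √(2L/(ρ·S·CL))
v = √(2 × 49300 / (0.925 × 14.1 × 1.36)) = √5559 = 74.6 m/s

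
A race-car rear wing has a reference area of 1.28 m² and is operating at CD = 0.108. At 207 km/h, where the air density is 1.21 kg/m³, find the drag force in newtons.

Convert speed: v = 207 km/h ÷ 3.6 = 57.5 m/s.
Dynamic pressure q = ½ρv² = ½ × 1.21 × 57.5² = 2000 Pa.
D = q·S·CD = 2000 × 1.28 × 0.108 = 277 N

D = 277 N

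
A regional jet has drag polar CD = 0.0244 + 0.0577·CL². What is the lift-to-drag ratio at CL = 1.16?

L/D = 11.4

CD = 0.0244 + 0.0577 × 1.16² = 0.102
L/D = CL/CD = 1.16 / 0.102 = 11.4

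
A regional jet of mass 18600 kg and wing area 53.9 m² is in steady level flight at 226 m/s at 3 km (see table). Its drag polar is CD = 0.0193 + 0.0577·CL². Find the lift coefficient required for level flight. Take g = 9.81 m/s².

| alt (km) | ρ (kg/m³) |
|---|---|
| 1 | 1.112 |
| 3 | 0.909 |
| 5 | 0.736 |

CL = 0.146

At 3 km, from the table: ρ = 0.909 kg/m³.
Level flight ⇒ L = W = m·g = 18600 × 9.81 = 1.8247×10^5 N.
Dynamic pressure q = 0.5 × 0.909 × 226² = 23210 Pa.
Required CL = L/(qS) = 1.8247×10^5/(23210·53.9) = 0.1458.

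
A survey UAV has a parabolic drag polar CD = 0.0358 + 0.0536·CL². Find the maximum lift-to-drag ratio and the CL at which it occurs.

(L/D)max = 11.4, at CL = 0.817

For CD = CD0 + K·CL², (L/D)max occurs at CL* = √(CD0/K) and equals 1/(2√(K·CD0)).
(L/D)max = 1/(2√(0.0536 × 0.0358)) = 1/(2 × 0.04381) = 11.4
CL* = √(0.0358/0.0536) = 0.817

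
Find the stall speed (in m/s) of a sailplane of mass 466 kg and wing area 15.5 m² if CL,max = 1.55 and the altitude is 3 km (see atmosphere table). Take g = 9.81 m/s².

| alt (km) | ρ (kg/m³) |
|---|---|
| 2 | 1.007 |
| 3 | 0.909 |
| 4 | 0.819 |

V_stall = 20.5 m/s

At 3 km, from the table: ρ = 0.909 kg/m³.
Weight W = mg = 466 × 9.81 = 4571 N.
From L = ½ρV²S·CL,max = W: V_stall = √(2W/(ρSCL,max)) = √(2·4571/(0.909·15.5·1.55))
V_stall = √418.7 = 20.5 m/s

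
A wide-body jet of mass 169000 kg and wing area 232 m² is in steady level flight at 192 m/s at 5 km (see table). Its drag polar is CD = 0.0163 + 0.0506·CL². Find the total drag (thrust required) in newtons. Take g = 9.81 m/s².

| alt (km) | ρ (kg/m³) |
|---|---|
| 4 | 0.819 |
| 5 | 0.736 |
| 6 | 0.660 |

D = 95500 N

At 5 km, from the table: ρ = 0.736 kg/m³.
In steady level flight, lift balances weight: W = mg = 169000 × 9.81 = 1.6579×10^6 N.
q = ½ρv² = ½ × 0.736 × 192² = 13570 Pa.
CL = W/(q·S) = 1.6579×10^6 / (13570 × 232) = 0.5268.
CD = 0.0163 + 0.0506 × 0.5268² = 0.03034.
D = q·S·CD = 13570 × 232 × 0.03034 = 95490 N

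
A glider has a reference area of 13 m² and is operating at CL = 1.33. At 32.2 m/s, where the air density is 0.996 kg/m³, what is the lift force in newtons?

L = 8930 N

Dynamic pressure q = ½ρv² = ½ × 0.996 × 32.2² = 516.3 Pa.
L = q·S·CL = 516.3 × 13 × 1.33 = 8930 N ≈ 8.93 kN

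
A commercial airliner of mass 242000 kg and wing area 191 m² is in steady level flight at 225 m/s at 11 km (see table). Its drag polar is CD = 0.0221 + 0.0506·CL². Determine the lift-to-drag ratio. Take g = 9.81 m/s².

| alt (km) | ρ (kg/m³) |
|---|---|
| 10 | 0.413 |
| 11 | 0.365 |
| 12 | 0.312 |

At 11 km, from the table: ρ = 0.365 kg/m³.
Weight W = mg = 242000 × 9.81 = 2.374×10^6 N; in level flight L = W.
Dynamic pressure q = 0.5 × 0.365 × 225² = 9239 Pa.
CL = 2W/(ρv²S) = 2×2.374×10^6/(0.365×225²×191) = 1.345.
CD = 0.0221 + 0.0506 × 1.345² = 0.1137.
L/D = CL/CD = 1.345 / 0.1137 = 11.8

L/D = 11.8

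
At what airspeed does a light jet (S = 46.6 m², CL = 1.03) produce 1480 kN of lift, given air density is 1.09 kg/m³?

L = ½ρv²S·CL ⇒ v = √(2L/(ρ·S·CL))
v = √(2 × 1.48×10^6 / (1.09 × 46.6 × 1.03)) = √56580 = 238 m/s

v = 238 m/s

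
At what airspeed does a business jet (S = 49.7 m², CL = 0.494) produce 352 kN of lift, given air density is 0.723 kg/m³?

v = 199 m/s

L = ½ρv²S·CL ⇒ v = √(2L/(ρ·S·CL))
v = √(2 × 3.52×10^5 / (0.723 × 49.7 × 0.494)) = √39660 = 199 m/s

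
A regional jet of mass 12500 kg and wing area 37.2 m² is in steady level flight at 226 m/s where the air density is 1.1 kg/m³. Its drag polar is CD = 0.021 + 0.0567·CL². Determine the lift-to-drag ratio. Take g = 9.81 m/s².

L/D = 5.39

Weight W = mg = 12500 × 9.81 = 1.2262×10^5 N; in level flight L = W.
q = ½ρv² = ½ × 1.1 × 226² = 28090 Pa.
CL = 2W/(ρv²S) = 2×1.2262×10^5/(1.1×226²×37.2) = 0.1173.
CD = 0.021 + 0.0567 × 0.1173² = 0.02178.
L/D = CL/CD = 0.1173 / 0.02178 = 5.39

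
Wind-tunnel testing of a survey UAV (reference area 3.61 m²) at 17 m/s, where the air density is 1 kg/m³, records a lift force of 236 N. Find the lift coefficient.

From L = ½ρv²S·CL, rearranging gives CL = 2L/(ρv²S).
CL = 2 × 236 / (1 × 17² × 3.61) = 0.452

CL = 0.452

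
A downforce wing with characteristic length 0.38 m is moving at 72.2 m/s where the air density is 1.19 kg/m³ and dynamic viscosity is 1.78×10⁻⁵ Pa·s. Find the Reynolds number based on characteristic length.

Re = ρ·v·c/μ = 1.19 × 72.2 × 0.38 / (1.78×10⁻⁵) = 1.83×10^6

Re = 1.83×10^6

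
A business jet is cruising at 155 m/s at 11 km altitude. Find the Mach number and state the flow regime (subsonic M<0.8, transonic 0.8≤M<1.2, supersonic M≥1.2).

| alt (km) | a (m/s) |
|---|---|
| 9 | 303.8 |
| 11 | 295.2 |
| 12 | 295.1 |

At 11 km, from the table: a = 295.2 m/s.
M = v/a = 155 / 295.2 = 0.525
M = 0.525 → subsonic.

M = 0.525 (subsonic)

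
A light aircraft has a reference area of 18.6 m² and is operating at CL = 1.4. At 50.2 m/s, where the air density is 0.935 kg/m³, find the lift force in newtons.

L = 30700 N

Dynamic pressure q = ½ρv² = ½ × 0.935 × 50.2² = 1178 Pa.
L = q·S·CL = 1178 × 18.6 × 1.4 = 30700 N ≈ 30.7 kN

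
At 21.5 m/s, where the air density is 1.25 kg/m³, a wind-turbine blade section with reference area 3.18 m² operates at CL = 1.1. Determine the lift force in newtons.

L = 1010 N

Dynamic pressure q = ½ρv² = ½ × 1.25 × 21.5² = 288.9 Pa.
L = q·S·CL = 288.9 × 3.18 × 1.1 = 1010 N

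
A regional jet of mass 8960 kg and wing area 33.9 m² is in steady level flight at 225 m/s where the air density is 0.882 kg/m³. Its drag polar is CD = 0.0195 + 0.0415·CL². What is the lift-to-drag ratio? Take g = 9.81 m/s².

L/D = 5.79

Weight W = mg = 8960 × 9.81 = 87898 N; in level flight L = W.
Dynamic pressure q = 0.5 × 0.882 × 225² = 22330 Pa.
CL = W/(q·S) = 87898 / (22330 × 33.9) = 0.1161.
CD = 0.0195 + 0.0415 × 0.1161² = 0.02006.
L/D = CL/CD = 0.1161 / 0.02006 = 5.79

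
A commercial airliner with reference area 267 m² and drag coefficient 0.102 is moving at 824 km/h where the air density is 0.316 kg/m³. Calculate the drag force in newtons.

Convert speed: v = 824 km/h ÷ 3.6 = 228.9 m/s.
D = ½ρv²S·CD = ½ × 0.316 × 228.9² × 267 × 0.102 = 2.25×10^5 N ≈ 225 kN

D = 2.25×10^5 N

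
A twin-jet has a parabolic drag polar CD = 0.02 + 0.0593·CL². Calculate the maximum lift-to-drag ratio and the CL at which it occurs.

(L/D)max = 14.5, at CL = 0.581

For CD = CD0 + K·CL², (L/D)max occurs at CL* = √(CD0/K) and equals 1/(2√(K·CD0)).
(L/D)max = 1/(2√(0.0593 × 0.02)) = 1/(2 × 0.03444) = 14.5
CL* = √(0.02/0.0593) = 0.581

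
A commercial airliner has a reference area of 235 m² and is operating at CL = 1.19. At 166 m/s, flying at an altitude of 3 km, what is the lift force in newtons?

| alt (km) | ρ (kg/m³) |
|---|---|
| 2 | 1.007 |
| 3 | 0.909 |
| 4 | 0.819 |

At 3 km, from the table: ρ = 0.909 kg/m³.
Dynamic pressure q = ½ρv² = ½ × 0.909 × 166² = 12520 Pa.
L = q·S·CL = 12520 × 235 × 1.19 = 3.5×10^6 N ≈ 3500 kN

L = 3.5×10^6 N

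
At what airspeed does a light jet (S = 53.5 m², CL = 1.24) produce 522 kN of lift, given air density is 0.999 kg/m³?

L = ½ρv²S·CL ⇒ v = √(2L/(ρ·S·CL))
v = √(2 × 5.22×10^5 / (0.999 × 53.5 × 1.24)) = √15750 = 126 m/s

v = 126 m/s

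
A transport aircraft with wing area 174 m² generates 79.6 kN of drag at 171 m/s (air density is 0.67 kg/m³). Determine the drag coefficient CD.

From D = ½ρv²S·CD, rearranging gives CD = 2D/(ρv²S).
CD = 2 × 79600 / (0.67 × 171² × 174) = 0.0467

CD = 0.0467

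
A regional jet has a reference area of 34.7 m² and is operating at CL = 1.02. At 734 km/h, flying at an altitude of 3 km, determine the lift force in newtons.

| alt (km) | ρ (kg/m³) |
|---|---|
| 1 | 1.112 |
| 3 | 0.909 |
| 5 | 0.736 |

At 3 km, from the table: ρ = 0.909 kg/m³.
Convert speed: v = 734 km/h ÷ 3.6 = 203.9 m/s.
Dynamic pressure q = ½ρv² = ½ × 0.909 × 203.9² = 18890 Pa.
L = q·S·CL = 18890 × 34.7 × 1.02 = 6.69×10^5 N ≈ 669 kN

L = 6.69×10^5 N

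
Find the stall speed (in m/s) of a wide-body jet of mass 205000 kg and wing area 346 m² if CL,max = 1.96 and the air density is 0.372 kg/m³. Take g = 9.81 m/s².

Weight W = mg = 205000 × 9.81 = 2.011×10^6 N.
From L = ½ρV²S·CL,max = W: V_stall = √(2W/(ρSCL,max)) = √(2·2.011×10^6/(0.372·346·1.96))
V_stall = √15940 = 126 m/s

V_stall = 126 m/s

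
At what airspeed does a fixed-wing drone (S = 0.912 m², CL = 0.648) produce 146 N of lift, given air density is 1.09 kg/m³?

v = 21.3 m/s

L = ½ρv²S·CL ⇒ v = √(2L/(ρ·S·CL))
v = √(2 × 146 / (1.09 × 0.912 × 0.648)) = √453.3 = 21.3 m/s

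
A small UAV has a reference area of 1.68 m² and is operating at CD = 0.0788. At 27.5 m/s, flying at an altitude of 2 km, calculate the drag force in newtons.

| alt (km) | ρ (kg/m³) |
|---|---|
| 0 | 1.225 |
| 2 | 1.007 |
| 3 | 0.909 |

At 2 km, from the table: ρ = 1.007 kg/m³.
D = ½ρv²S·CD = ½ × 1.007 × 27.5² × 1.68 × 0.0788 = 50.4 N

D = 50.4 N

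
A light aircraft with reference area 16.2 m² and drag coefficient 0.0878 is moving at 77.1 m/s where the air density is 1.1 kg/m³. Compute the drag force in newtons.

Dynamic pressure q = ½ρv² = ½ × 1.1 × 77.1² = 3269 Pa.
D = q·S·CD = 3269 × 16.2 × 0.0878 = 4650 N

D = 4650 N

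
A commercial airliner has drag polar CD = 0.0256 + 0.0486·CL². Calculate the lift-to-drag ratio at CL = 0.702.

L/D = 14.2

CD = 0.0256 + 0.0486 × 0.702² = 0.04955
L/D = CL/CD = 0.702 / 0.04955 = 14.2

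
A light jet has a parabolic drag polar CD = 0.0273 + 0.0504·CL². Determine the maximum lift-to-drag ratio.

For CD = CD0 + K·CL², (L/D)max occurs at CL* = √(CD0/K) and equals 1/(2√(K·CD0)).
(L/D)max = 1/(2√(0.0504 × 0.0273)) = 1/(2 × 0.03709) = 13.5

(L/D)max = 13.5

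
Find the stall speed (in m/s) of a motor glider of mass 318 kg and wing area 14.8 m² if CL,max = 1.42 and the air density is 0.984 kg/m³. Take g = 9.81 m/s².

At stall, lift equals weight: L = W = m·g = 318 × 9.81 = 3120 N.
From L = ½ρV²S·CL,max = W: V_stall = √(2W/(ρSCL,max)) = √(2·3120/(0.984·14.8·1.42))
V_stall = √301.7 = 17.4 m/s

V_stall = 17.4 m/s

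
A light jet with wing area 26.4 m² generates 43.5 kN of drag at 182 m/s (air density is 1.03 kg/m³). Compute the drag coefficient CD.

CD = 0.0966

From D = ½ρv²S·CD, rearranging gives CD = 2D/(ρv²S).
CD = 2 × 43500 / (1.03 × 182² × 26.4) = 0.0966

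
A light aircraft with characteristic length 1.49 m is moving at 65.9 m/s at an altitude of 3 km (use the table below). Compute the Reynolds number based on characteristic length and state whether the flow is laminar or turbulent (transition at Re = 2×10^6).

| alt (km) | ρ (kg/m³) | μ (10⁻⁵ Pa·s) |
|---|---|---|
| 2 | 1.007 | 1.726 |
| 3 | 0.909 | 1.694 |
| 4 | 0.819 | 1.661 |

At 3 km, from the table: ρ = 0.909 kg/m³, μ = 1.694×10⁻⁵ Pa·s.
Re = ρ·v·c/μ = 0.909 × 65.9 × 1.49 / (1.694×10⁻⁵) = 5.27×10^6
Since 5.27×10^6 > 2×10^6, the flow is turbulent.

Re = 5.27×10^6 (turbulent)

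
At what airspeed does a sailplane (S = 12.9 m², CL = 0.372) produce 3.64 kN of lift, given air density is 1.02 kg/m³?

v = 38.6 m/s

L = ½ρv²S·CL ⇒ v = √(2L/(ρ·S·CL))
v = √(2 × 3640 / (1.02 × 12.9 × 0.372)) = √1487 = 38.6 m/s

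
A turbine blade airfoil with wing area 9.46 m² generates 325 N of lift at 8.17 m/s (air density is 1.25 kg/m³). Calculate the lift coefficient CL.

CL = 0.824

From L = ½ρv²S·CL, rearranging gives CL = 2L/(ρv²S).
CL = 2 × 325 / (1.25 × 8.17² × 9.46) = 0.824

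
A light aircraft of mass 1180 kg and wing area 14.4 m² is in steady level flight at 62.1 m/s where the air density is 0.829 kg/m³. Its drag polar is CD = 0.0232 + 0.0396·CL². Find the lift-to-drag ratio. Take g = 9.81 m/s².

In steady level flight, lift balances weight: W = mg = 1180 × 9.81 = 11576 N.
q = ½ρv² = ½ × 0.829 × 62.1² = 1598 Pa.
CL = 2W/(ρv²S) = 2×11576/(0.829×62.1²×14.4) = 0.5029.
CD = 0.0232 + 0.0396 × 0.5029² = 0.03322.
L/D = CL/CD = 0.5029 / 0.03322 = 15.1

L/D = 15.1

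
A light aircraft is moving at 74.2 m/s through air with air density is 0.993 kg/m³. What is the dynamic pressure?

q = ½ρv² = ½ × 0.993 × 74.2² = 2730 Pa

q = 2730 Pa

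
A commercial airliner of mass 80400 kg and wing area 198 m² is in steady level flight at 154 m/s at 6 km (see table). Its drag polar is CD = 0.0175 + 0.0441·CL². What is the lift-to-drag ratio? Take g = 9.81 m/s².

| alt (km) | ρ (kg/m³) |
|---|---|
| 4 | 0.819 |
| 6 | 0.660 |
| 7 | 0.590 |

At 6 km, from the table: ρ = 0.660 kg/m³.
Level flight ⇒ L = W = m·g = 80400 × 9.81 = 7.8872×10^5 N.
q = ½ρv² = ½ × 0.66 × 154² = 7826 Pa.
CL = W/(q·S) = 7.8872×10^5 / (7826 × 198) = 0.509.
CD = 0.0175 + 0.0441 × 0.509² = 0.02892.
L/D = CL/CD = 0.509 / 0.02892 = 17.6

L/D = 17.6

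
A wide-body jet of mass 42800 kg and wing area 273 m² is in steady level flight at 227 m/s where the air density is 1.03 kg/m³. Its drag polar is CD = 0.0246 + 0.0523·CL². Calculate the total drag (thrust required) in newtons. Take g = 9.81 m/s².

Weight W = mg = 42800 × 9.81 = 4.1987×10^5 N; in level flight L = W.
Dynamic pressure q = 0.5 × 1.03 × 227² = 26540 Pa.
CL = W/(q·S) = 4.1987×10^5 / (26540 × 273) = 0.05796.
CD = 0.0246 + 0.0523 × 0.05796² = 0.02478.
D = q·S·CD = 26540 × 273 × 0.02478 = 1.795×10^5 N

D = 1.79×10^5 N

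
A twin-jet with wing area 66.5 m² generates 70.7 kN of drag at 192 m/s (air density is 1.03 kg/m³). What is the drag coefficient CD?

CD = 0.056

From D = ½ρv²S·CD, rearranging gives CD = 2D/(ρv²S).
CD = 2 × 70700 / (1.03 × 192² × 66.5) = 0.056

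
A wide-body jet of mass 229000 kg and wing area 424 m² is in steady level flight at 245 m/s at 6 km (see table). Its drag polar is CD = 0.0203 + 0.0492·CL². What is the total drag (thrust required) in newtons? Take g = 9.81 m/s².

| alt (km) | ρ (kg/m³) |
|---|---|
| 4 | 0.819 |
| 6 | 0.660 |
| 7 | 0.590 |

D = 2×10^5 N

At 6 km, from the table: ρ = 0.660 kg/m³.
Level flight ⇒ L = W = m·g = 229000 × 9.81 = 2.2465×10^6 N.
q = ½ρv² = ½ × 0.66 × 245² = 19810 Pa.
CL = 2W/(ρv²S) = 2×2.2465×10^6/(0.66×245²×424) = 0.2675.
CD = 0.0203 + 0.0492 × 0.2675² = 0.02382.
D = q·S·CD = 19810 × 424 × 0.02382 = 2.001×10^5 N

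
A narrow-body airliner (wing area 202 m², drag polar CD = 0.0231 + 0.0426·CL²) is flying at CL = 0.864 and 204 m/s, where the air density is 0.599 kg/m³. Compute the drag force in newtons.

D = 1.38×10^5 N

CD = 0.0231 + 0.0426 × 0.864² = 0.0549
D = ½ρv²S·CD = ½ × 0.599 × 204² × 202 × 0.0549 = 1.38×10^5 N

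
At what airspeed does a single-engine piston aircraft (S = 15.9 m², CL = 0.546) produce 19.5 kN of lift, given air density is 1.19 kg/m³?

v = 61.4 m/s

L = ½ρv²S·CL ⇒ v = √(2L/(ρ·S·CL))
v = √(2 × 19500 / (1.19 × 15.9 × 0.546)) = √3775 = 61.4 m/s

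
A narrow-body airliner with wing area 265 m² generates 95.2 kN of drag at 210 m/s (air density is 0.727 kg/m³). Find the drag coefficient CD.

CD = 0.0224

From D = ½ρv²S·CD, rearranging gives CD = 2D/(ρv²S).
CD = 2 × 95200 / (0.727 × 210² × 265) = 0.0224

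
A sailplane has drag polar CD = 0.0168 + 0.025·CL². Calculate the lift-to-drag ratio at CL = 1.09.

L/D = 23.4

CD = 0.0168 + 0.025 × 1.09² = 0.0465
L/D = CL/CD = 1.09 / 0.0465 = 23.4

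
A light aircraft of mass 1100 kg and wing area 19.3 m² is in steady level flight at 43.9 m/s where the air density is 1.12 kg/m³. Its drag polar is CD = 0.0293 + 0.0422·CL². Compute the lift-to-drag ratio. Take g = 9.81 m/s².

Level flight ⇒ L = W = m·g = 1100 × 9.81 = 10791 N.
Dynamic pressure q = 0.5 × 1.12 × 43.9² = 1079 Pa.
Required CL = L/(qS) = 10791/(1079·19.3) = 0.5181.
CD = 0.0293 + 0.0422 × 0.5181² = 0.04063.
L/D = CL/CD = 0.5181 / 0.04063 = 12.8

L/D = 12.8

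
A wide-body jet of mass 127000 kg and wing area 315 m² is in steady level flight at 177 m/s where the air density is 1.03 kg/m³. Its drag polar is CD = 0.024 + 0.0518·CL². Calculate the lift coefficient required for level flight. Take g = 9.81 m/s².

CL = 0.245

Weight W = mg = 127000 × 9.81 = 1.2459×10^6 N; in level flight L = W.
Dynamic pressure q = 0.5 × 1.03 × 177² = 16130 Pa.
Required CL = L/(qS) = 1.2459×10^6/(16130·315) = 0.2451.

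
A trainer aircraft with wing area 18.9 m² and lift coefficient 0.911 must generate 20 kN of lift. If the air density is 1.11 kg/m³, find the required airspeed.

L = ½ρv²S·CL ⇒ v = √(2L/(ρ·S·CL))
v = √(2 × 20000 / (1.11 × 18.9 × 0.911)) = √2093 = 45.7 m/s

v = 45.7 m/s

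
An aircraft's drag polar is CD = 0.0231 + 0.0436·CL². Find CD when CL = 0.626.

CD = 0.0402

CD = 0.0231 + 0.0436 × 0.626² = 0.0231 + 0.01709 = 0.0402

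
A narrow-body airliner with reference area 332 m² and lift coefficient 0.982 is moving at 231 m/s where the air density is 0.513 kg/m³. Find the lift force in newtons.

L = 4.46×10^6 N

Dynamic pressure q = ½ρv² = ½ × 0.513 × 231² = 13690 Pa.
L = q·S·CL = 13690 × 332 × 0.982 = 4.46×10^6 N ≈ 4460 kN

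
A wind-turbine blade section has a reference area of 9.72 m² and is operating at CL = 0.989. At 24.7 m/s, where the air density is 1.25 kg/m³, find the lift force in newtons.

L = ½ρv²S·CL = ½ × 1.25 × 24.7² × 9.72 × 0.989 = 3670 N

L = 3670 N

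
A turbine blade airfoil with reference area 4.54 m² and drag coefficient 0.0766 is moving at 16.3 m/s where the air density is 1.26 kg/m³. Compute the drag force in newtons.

D = 58.2 N

D = ½ρv²S·CD = ½ × 1.26 × 16.3² × 4.54 × 0.0766 = 58.2 N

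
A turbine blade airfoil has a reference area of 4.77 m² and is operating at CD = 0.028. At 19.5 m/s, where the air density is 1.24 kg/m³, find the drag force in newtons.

D = ½ρv²S·CD = ½ × 1.24 × 19.5² × 4.77 × 0.028 = 31.5 N

D = 31.5 N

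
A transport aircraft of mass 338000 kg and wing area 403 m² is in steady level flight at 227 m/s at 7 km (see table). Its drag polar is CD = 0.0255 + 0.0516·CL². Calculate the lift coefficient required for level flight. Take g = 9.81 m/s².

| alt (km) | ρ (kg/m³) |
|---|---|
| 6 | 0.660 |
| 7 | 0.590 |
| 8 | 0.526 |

CL = 0.541

At 7 km, from the table: ρ = 0.590 kg/m³.
In steady level flight, lift balances weight: W = mg = 338000 × 9.81 = 3.3158×10^6 N.
q = ½ρv² = ½ × 0.59 × 227² = 15200 Pa.
CL = 2W/(ρv²S) = 2×3.3158×10^6/(0.59×227²×403) = 0.5413.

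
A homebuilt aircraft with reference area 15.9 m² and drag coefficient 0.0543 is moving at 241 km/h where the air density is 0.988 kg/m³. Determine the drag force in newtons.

Convert speed: v = 241 km/h ÷ 3.6 = 66.94 m/s.
Dynamic pressure q = ½ρv² = ½ × 0.988 × 66.94² = 2214 Pa.
D = q·S·CD = 2214 × 15.9 × 0.0543 = 1910 N

D = 1910 N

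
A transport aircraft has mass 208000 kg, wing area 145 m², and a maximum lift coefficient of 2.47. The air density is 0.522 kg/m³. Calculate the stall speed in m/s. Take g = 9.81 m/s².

V_stall = 148 m/s

At stall, lift equals weight: L = W = m·g = 208000 × 9.81 = 2.04×10^6 N.
From L = ½ρV²S·CL,max = W: V_stall = √(2W/(ρSCL,max)) = √(2·2.04×10^6/(0.522·145·2.47))
V_stall = √21830 = 148 m/s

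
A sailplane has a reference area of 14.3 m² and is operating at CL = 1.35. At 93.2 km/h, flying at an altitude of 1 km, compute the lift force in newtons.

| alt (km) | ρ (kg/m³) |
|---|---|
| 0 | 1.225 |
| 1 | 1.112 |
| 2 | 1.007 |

L = 7190 N

At 1 km, from the table: ρ = 1.112 kg/m³.
Convert speed: v = 93.2 km/h ÷ 3.6 = 25.89 m/s.
Dynamic pressure q = ½ρv² = ½ × 1.112 × 25.89² = 372.7 Pa.
L = q·S·CL = 372.7 × 14.3 × 1.35 = 7190 N ≈ 7.19 kN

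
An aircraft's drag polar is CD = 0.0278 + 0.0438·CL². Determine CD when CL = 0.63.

CD = 0.0452

CD = 0.0278 + 0.0438 × 0.63² = 0.0278 + 0.01738 = 0.0452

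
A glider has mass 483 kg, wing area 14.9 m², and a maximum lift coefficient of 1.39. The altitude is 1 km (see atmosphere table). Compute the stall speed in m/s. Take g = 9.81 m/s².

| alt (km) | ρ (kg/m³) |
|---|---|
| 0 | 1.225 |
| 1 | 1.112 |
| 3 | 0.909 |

V_stall = 20.3 m/s

At 1 km, from the table: ρ = 1.112 kg/m³.
Weight W = mg = 483 × 9.81 = 4738 N.
V_stall = √(2W/(ρ·S·CL,max)) = √(2 × 4738 / (1.112 × 14.9 × 1.39))
V_stall = √411.5 = 20.3 m/s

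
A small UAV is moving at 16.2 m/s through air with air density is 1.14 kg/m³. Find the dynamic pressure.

q = ½ρv² = ½ × 1.14 × 16.2² = 150 Pa

q = 150 Pa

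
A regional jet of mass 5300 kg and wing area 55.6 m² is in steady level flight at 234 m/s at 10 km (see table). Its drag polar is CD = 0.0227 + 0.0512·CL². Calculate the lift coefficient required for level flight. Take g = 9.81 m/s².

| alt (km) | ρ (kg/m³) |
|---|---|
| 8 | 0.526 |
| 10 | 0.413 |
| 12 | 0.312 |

At 10 km, from the table: ρ = 0.413 kg/m³.
Weight W = mg = 5300 × 9.81 = 51993 N; in level flight L = W.
Dynamic pressure q = 0.5 × 0.413 × 234² = 11310 Pa.
CL = 2W/(ρv²S) = 2×51993/(0.413×234²×55.6) = 0.0827.

CL = 0.0827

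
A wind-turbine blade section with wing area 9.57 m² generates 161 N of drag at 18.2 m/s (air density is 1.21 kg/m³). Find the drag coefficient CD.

From D = ½ρv²S·CD, rearranging gives CD = 2D/(ρv²S).
CD = 2 × 161 / (1.21 × 18.2² × 9.57) = 0.0839

CD = 0.0839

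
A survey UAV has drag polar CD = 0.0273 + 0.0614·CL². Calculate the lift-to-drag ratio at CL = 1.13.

CD = 0.0273 + 0.0614 × 1.13² = 0.1057
L/D = CL/CD = 1.13 / 0.1057 = 10.7

L/D = 10.7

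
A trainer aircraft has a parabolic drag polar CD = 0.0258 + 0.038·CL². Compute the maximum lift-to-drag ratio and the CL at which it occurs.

(L/D)max = 16, at CL = 0.824

For CD = CD0 + K·CL², (L/D)max occurs at CL* = √(CD0/K) and equals 1/(2√(K·CD0)).
(L/D)max = 1/(2√(0.038 × 0.0258)) = 1/(2 × 0.03131) = 16
CL* = √(0.0258/0.038) = 0.824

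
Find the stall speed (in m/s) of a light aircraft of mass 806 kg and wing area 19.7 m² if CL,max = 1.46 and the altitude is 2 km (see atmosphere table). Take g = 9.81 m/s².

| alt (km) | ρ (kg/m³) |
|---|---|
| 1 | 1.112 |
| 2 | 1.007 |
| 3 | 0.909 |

At 2 km, from the table: ρ = 1.007 kg/m³.
Weight W = mg = 806 × 9.81 = 7907 N.
From L = ½ρV²S·CL,max = W: V_stall = √(2W/(ρSCL,max)) = √(2·7907/(1.007·19.7·1.46))
V_stall = √546 = 23.4 m/s

V_stall = 23.4 m/s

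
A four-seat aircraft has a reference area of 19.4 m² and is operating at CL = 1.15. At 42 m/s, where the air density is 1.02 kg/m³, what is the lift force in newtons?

L = 20100 N

Dynamic pressure q = ½ρv² = ½ × 1.02 × 42² = 899.6 Pa.
L = q·S·CL = 899.6 × 19.4 × 1.15 = 20100 N ≈ 20.1 kN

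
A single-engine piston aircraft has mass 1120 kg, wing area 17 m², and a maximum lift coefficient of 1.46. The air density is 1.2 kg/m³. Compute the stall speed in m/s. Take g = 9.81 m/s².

V_stall = 27.2 m/s

Weight W = mg = 1120 × 9.81 = 10990 N.
V_stall = √(2W/(ρ·S·CL,max)) = √(2 × 10990 / (1.2 × 17 × 1.46))
V_stall = √737.8 = 27.2 m/s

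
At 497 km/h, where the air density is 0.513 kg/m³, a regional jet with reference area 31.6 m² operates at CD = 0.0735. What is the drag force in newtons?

Convert speed: v = 497 km/h ÷ 3.6 = 138.1 m/s.
D = ½ρv²S·CD = ½ × 0.513 × 138.1² × 31.6 × 0.0735 = 11400 N ≈ 11.4 kN

D = 11400 N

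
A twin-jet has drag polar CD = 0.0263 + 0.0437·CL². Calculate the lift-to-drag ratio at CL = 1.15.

L/D = 13.7

CD = 0.0263 + 0.0437 × 1.15² = 0.08409
L/D = CL/CD = 1.15 / 0.08409 = 13.7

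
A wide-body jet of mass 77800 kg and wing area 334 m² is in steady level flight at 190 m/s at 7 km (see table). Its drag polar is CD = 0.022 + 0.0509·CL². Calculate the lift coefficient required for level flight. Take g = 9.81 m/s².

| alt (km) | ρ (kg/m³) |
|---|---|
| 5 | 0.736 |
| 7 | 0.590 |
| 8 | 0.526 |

CL = 0.215

At 7 km, from the table: ρ = 0.590 kg/m³.
Level flight ⇒ L = W = m·g = 77800 × 9.81 = 7.6322×10^5 N.
Dynamic pressure q = 0.5 × 0.59 × 190² = 10650 Pa.
Required CL = L/(qS) = 7.6322×10^5/(10650·334) = 0.2146.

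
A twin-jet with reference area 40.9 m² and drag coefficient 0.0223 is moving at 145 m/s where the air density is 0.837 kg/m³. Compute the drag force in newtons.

Dynamic pressure q = ½ρv² = ½ × 0.837 × 145² = 8799 Pa.
D = q·S·CD = 8799 × 40.9 × 0.0223 = 8030 N ≈ 8.03 kN

D = 8030 N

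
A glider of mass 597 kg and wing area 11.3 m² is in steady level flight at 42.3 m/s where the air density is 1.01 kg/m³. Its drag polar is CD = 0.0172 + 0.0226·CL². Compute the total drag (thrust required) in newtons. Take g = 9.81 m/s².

D = 252 N

Level flight ⇒ L = W = m·g = 597 × 9.81 = 5856.6 N.
q = ½ρv² = ½ × 1.01 × 42.3² = 903.6 Pa.
Required CL = L/(qS) = 5856.6/(903.6·11.3) = 0.5736.
CD = 0.0172 + 0.0226 × 0.5736² = 0.02464.
D = q·S·CD = 903.6 × 11.3 × 0.02464 = 251.5 N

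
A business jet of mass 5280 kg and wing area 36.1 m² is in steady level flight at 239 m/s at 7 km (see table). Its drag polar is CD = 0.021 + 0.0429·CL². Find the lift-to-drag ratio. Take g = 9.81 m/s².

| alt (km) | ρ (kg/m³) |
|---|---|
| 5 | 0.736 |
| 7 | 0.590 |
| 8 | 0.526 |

At 7 km, from the table: ρ = 0.590 kg/m³.
Level flight ⇒ L = W = m·g = 5280 × 9.81 = 51797 N.
q = ½ρv² = ½ × 0.59 × 239² = 16850 Pa.
CL = W/(q·S) = 51797 / (16850 × 36.1) = 0.08515.
CD = 0.021 + 0.0429 × 0.08515² = 0.02131.
L/D = CL/CD = 0.08515 / 0.02131 = 4

L/D = 4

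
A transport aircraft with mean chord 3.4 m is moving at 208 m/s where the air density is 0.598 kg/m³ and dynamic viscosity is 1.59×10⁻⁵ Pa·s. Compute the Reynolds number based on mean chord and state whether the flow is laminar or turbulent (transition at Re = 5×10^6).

Re = ρ·v·c/μ = 0.598 × 208 × 3.4 / (1.59×10⁻⁵) = 2.66×10^7
Since 2.66×10^7 > 5×10^6, the flow is turbulent.

Re = 2.66×10^7 (turbulent)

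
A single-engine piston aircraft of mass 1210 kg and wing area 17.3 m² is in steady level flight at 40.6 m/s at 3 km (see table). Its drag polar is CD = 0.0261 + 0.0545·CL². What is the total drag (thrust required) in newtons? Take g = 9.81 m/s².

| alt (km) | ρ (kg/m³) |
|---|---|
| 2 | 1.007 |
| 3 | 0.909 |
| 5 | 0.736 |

D = 931 N

At 3 km, from the table: ρ = 0.909 kg/m³.
Weight W = mg = 1210 × 9.81 = 11870 N; in level flight L = W.
Dynamic pressure q = 0.5 × 0.909 × 40.6² = 749.2 Pa.
Required CL = L/(qS) = 11870/(749.2·17.3) = 0.9158.
CD = 0.0261 + 0.0545 × 0.9158² = 0.07181.
D = q·S·CD = 749.2 × 17.3 × 0.07181 = 930.8 N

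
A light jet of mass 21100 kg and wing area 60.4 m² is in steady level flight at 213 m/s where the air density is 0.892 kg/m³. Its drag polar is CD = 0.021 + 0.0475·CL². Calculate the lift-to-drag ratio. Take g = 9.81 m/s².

L/D = 7.57

In steady level flight, lift balances weight: W = mg = 21100 × 9.81 = 2.0699×10^5 N.
q = ½ρv² = ½ × 0.892 × 213² = 20230 Pa.
CL = W/(q·S) = 2.0699×10^5 / (20230 × 60.4) = 0.1694.
CD = 0.021 + 0.0475 × 0.1694² = 0.02236.
L/D = CL/CD = 0.1694 / 0.02236 = 7.57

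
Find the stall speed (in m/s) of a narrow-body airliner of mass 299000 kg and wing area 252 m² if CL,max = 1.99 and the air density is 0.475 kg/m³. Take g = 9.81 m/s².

V_stall = 157 m/s

Stall occurs when L = W at CL,max. W = mg = 299000 × 9.81 = 2.933×10^6 N.
From L = ½ρV²S·CL,max = W: V_stall = √(2W/(ρSCL,max)) = √(2·2.933×10^6/(0.475·252·1.99))
V_stall = √24630 = 157 m/s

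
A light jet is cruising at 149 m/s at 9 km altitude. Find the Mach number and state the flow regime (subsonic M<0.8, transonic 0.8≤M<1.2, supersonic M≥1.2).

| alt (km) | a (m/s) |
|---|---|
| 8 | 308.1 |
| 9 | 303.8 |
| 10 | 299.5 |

At 9 km, from the table: a = 303.8 m/s.
M = v/a = 149 / 303.8 = 0.49
M = 0.49 → subsonic.

M = 0.49 (subsonic)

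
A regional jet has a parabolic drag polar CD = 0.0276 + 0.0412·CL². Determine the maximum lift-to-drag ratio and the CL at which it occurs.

For CD = CD0 + K·CL², (L/D)max occurs at CL* = √(CD0/K) and equals 1/(2√(K·CD0)).
(L/D)max = 1/(2√(0.0412 × 0.0276)) = 1/(2 × 0.03372) = 14.8
CL* = √(0.0276/0.0412) = 0.818

(L/D)max = 14.8, at CL = 0.818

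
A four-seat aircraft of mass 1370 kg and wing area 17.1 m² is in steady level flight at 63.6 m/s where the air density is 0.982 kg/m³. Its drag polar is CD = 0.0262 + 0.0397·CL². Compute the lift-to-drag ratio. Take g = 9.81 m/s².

L/D = 12.2

Weight W = mg = 1370 × 9.81 = 13440 N; in level flight L = W.
Dynamic pressure q = 0.5 × 0.982 × 63.6² = 1986 Pa.
CL = W/(q·S) = 13440 / (1986 × 17.1) = 0.3957.
CD = 0.0262 + 0.0397 × 0.3957² = 0.03242.
L/D = CL/CD = 0.3957 / 0.03242 = 12.2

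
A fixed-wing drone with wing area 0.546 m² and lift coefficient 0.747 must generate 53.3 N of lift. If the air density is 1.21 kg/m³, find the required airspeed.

L = ½ρv²S·CL ⇒ v = √(2L/(ρ·S·CL))
v = √(2 × 53.3 / (1.21 × 0.546 × 0.747)) = √216 = 14.7 m/s

v = 14.7 m/s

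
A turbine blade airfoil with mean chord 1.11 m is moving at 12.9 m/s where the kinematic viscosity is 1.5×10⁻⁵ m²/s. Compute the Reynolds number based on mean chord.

Re = v·c/ν = 12.9 × 1.11 / (1.5×10⁻⁵) = 9.55×10^5

Re = 9.55×10^5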